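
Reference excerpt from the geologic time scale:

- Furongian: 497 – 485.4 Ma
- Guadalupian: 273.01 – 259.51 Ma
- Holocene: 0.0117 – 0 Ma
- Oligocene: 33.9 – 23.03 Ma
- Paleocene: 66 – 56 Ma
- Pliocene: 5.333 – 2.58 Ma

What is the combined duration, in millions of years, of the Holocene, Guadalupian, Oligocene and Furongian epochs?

Duration is start − end for each: (0.0117 − 0) + (273.01 − 259.51) + (33.9 − 23.03) + (497 − 485.4).
That is 0.0117 + 13.5 + 10.87 + 11.6, which totals 35.9817 million years.

35.9817 million years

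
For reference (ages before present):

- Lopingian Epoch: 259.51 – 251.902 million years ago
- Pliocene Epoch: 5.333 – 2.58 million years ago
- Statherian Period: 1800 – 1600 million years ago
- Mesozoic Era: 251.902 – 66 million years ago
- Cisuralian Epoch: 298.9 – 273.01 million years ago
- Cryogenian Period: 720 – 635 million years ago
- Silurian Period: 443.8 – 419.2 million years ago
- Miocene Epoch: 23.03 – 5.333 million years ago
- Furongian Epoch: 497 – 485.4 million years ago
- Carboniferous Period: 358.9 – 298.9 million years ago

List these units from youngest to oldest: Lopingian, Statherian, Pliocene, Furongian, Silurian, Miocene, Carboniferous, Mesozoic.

Pliocene, then Miocene, then Mesozoic, then Lopingian, then Carboniferous, then Silurian, then Furongian, then Statherian

Read off each span (Ma): Lopingian 259.51–251.902; Statherian 1800–1600; Pliocene 5.333–2.58; Furongian 497–485.4; Silurian 443.8–419.2; Miocene 23.03–5.333; Carboniferous 358.9–298.9; Mesozoic 251.902–66.
Larger Ma is older, so oldest→youngest is Statherian, Furongian, Silurian, Carboniferous, Lopingian, Mesozoic, Miocene, Pliocene; reverse it for youngest→oldest.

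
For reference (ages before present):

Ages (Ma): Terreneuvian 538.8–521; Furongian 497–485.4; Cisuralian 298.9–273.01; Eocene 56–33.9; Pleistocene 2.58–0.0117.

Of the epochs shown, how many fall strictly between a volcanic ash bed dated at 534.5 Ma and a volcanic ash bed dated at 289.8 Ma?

The older date is 534.5 Ma and the younger is 289.8 Ma.
Epochs with start < 534.5 and end > 289.8 Ma: Furongian (497–485.4).
That is 1 complete epoch.

1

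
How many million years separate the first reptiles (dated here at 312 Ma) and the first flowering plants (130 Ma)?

182 million years

312 − 130 = 182 million years.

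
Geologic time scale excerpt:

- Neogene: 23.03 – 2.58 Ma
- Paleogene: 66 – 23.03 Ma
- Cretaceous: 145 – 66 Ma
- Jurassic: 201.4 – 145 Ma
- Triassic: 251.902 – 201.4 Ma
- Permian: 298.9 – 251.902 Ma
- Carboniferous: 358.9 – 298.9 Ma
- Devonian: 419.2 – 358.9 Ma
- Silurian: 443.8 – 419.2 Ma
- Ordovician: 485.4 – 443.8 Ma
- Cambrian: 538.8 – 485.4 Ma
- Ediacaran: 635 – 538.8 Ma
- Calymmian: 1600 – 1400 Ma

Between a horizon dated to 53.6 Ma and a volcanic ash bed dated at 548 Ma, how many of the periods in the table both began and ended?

548 Ma sits inside the Ediacaran (635–538.8) and 53.6 Ma inside the Paleogene (66–23.03); neither of those is wholly between the two dates.
The listed periods lying completely between them are Cambrian, Ordovician, Silurian, Devonian, Carboniferous, Permian, Triassic, Jurassic, Cretaceous — 9 in all.

9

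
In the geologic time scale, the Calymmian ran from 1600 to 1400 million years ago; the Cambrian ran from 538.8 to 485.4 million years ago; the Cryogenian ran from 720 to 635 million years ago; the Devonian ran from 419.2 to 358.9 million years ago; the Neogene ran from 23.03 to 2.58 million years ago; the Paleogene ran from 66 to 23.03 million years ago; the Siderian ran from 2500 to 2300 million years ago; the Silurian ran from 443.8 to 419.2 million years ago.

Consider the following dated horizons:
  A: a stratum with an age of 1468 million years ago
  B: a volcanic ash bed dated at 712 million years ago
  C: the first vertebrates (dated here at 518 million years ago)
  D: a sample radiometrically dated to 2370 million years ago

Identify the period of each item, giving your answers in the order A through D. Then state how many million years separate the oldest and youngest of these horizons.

A — Calymmian; B — Cryogenian; C — Cambrian; D — Siderian; span 1852 million years

A: 1468 Ma lies in 1600–1400 Ma, so Calymmian.
B: 712 Ma lies in 720–635 Ma, so Cryogenian.
C: 518 Ma lies in 538.8–485.4 Ma, so Cambrian.
D: 2370 Ma lies in 2500–2300 Ma, so Siderian.
Oldest = 2370 Ma, youngest = 518 Ma → span 1852 Myr.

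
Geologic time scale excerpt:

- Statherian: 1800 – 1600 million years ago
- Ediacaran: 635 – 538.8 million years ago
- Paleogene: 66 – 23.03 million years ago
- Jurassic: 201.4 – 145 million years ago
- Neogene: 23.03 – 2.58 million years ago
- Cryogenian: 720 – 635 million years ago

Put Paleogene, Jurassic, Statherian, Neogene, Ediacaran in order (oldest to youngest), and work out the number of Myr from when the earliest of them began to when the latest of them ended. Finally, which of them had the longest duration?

From the excerpt: Paleogene 66–23.03; Jurassic 201.4–145; Statherian 1800–1600; Neogene 23.03–2.58; Ediacaran 635–538.8 (Ma).
Larger Ma is earlier, so the oldest is Statherian and the youngest is Neogene; oldest to youngest: Statherian, Ediacaran, Jurassic, Paleogene, Neogene.
Oldest start 1800 minus youngest end 2.58 gives 1797.42 Myr overall.
Individual lengths (start − end): Statherian 200; Jurassic 56.4; Ediacaran 96.2; Paleogene 42.97; Neogene 20.45. The largest is Statherian at 200 Myr.

Statherian, Ediacaran, Jurassic, Paleogene, Neogene; total span 1797.42 Myr; longest is Statherian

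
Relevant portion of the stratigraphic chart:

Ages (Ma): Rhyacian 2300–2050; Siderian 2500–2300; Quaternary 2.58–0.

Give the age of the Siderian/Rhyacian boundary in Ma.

The Siderian ends and the Rhyacian begins at 2300 Ma.

2300 Ma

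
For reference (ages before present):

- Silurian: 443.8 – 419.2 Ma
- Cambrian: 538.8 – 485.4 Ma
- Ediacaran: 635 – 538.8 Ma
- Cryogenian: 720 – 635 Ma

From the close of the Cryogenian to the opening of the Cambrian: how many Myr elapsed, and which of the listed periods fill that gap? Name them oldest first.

96.2 million years; Ediacaran

The Cryogenian closes at 635 Ma and the Cambrian opens at 538.8 Ma, so the interval is 635 − 538.8 = 96.2 Myr.
A period fits inside if it starts at or after 635 Ma and ends at or before 538.8 Ma; oldest first that gives Ediacaran.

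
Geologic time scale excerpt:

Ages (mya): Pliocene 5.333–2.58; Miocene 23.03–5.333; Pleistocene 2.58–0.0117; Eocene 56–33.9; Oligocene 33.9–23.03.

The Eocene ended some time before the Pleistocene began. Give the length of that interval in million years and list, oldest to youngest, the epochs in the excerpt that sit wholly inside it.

The Eocene closes at 33.9 Ma and the Pleistocene opens at 2.58 Ma, so the interval is 33.9 − 2.58 = 31.32 Myr.
An epoch fits inside if it starts at or after 33.9 Ma and ends at or before 2.58 Ma; oldest first that gives Oligocene, Miocene, Pliocene.

31.32 million years; Oligocene, Miocene, Pliocene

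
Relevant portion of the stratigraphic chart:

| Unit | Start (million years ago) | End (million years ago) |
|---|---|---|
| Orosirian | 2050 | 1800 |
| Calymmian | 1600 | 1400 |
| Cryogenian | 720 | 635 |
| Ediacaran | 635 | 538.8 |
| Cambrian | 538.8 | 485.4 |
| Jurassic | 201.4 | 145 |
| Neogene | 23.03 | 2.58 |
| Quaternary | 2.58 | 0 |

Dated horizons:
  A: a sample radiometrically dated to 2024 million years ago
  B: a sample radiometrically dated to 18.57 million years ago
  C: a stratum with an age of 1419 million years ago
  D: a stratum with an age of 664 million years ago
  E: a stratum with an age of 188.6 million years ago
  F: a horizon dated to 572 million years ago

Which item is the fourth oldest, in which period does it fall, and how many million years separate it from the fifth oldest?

Sorted oldest-first by Ma: A (2024), C (1419), D (664), F (572), E (188.6), B (18.57).
The fourth oldest is F at 572 Ma, which lies in 635–538.8 Ma: the Ediacaran.
The fifth oldest is E at 188.6 Ma; separation = |572 − 188.6| = 383.4 Myr.

F, in the Ediacaran; 383.4 million years to E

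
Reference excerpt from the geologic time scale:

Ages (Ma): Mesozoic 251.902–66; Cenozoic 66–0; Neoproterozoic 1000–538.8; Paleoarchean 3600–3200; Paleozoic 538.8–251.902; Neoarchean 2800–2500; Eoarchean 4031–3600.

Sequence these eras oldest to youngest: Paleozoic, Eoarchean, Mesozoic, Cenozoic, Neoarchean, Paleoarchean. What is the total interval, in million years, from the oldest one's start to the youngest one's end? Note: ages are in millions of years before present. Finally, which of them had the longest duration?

From the excerpt: Paleozoic 538.8–251.902; Eoarchean 4031–3600; Mesozoic 251.902–66; Cenozoic 66–0; Neoarchean 2800–2500; Paleoarchean 3600–3200 (Ma).
Larger Ma is earlier, so the oldest is Eoarchean and the youngest is Cenozoic; oldest to youngest: Eoarchean, Paleoarchean, Neoarchean, Paleozoic, Mesozoic, Cenozoic.
Oldest start 4031 minus youngest end 0 gives 4031 Myr overall.
Individual lengths (start − end): Paleozoic 286.898; Cenozoic 66; Eoarchean 431; Mesozoic 185.902; Neoarchean 300; Paleoarchean 400. The largest is Eoarchean at 431 Myr.

Eoarchean, Paleoarchean, Neoarchean, Paleozoic, Mesozoic, Cenozoic; total span 4031 Myr; longest is Eoarchean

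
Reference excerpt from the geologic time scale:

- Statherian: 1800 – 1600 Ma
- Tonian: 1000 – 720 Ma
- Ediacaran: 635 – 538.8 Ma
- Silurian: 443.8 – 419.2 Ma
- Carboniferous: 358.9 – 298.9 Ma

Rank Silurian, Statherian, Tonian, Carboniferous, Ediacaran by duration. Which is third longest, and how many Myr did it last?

Ediacaran, 96.2 million years

Durations: Silurian 24.6; Statherian 200; Tonian 280; Carboniferous 60; Ediacaran 96.2 Myr.
Sorted longest-first: Tonian (280), Statherian (200), Ediacaran (96.2), Carboniferous (60), Silurian (24.6).
The third longest is Ediacaran at 96.2 Myr.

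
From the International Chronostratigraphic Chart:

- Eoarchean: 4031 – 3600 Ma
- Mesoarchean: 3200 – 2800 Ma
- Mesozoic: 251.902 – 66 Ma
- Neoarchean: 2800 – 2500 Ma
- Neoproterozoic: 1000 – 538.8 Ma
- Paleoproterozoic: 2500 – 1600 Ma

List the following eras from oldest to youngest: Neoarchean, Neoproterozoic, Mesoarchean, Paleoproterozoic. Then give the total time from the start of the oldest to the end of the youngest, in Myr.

Mesoarchean → Neoarchean → Paleoproterozoic → Neoproterozoic; total span 2661.2 Myr

From the excerpt: Neoarchean 2800–2500; Neoproterozoic 1000–538.8; Mesoarchean 3200–2800; Paleoproterozoic 2500–1600 (Ma).
Larger Ma is earlier, so the oldest is Mesoarchean and the youngest is Neoproterozoic; oldest to youngest: Mesoarchean, Neoarchean, Paleoproterozoic, Neoproterozoic.
Oldest start 3200 minus youngest end 538.8 gives 2661.2 Myr overall.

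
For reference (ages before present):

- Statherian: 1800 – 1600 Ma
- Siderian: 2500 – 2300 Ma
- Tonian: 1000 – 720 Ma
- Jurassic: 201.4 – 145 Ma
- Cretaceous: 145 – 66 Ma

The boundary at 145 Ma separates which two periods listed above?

The Jurassic ends at 145 Ma and the Cretaceous begins at 145 Ma, so they share that boundary.

Jurassic and Cretaceous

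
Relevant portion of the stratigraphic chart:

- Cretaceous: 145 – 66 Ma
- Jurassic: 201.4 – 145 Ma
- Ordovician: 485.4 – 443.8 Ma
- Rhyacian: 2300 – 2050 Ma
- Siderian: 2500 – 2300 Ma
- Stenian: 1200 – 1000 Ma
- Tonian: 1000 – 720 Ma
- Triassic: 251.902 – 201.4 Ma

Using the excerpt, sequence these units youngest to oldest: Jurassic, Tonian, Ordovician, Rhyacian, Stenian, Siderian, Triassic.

Read off each span (Ma): Jurassic 201.4–145; Tonian 1000–720; Ordovician 485.4–443.8; Rhyacian 2300–2050; Stenian 1200–1000; Siderian 2500–2300; Triassic 251.902–201.4.
Larger Ma is older, so oldest→youngest is Siderian, Rhyacian, Stenian, Tonian, Ordovician, Triassic, Jurassic; reverse it for youngest→oldest.

Jurassic → Triassic → Ordovician → Tonian → Stenian → Rhyacian → Siderian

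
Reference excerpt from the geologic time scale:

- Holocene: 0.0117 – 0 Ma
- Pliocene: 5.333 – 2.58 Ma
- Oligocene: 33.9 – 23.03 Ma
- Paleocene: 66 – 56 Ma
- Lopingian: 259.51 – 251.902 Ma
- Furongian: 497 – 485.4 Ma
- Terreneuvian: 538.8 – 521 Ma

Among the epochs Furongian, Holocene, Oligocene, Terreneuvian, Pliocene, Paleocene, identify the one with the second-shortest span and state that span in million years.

Start − end for each: Furongian 497 − 485.4 = 11.6; Holocene 0.0117 − 0 = 0.0117; Oligocene 33.9 − 23.03 = 10.87; Terreneuvian 538.8 − 521 = 17.8; Pliocene 5.333 − 2.58 = 2.753; Paleocene 66 − 56 = 10.
Ranking these from shortest: Holocene < Pliocene < Paleocene < Oligocene < Furongian < Terreneuvian.
Position 2 in that ranking is Pliocene, which lasted 2.753 Myr.

Pliocene, 2.753 million years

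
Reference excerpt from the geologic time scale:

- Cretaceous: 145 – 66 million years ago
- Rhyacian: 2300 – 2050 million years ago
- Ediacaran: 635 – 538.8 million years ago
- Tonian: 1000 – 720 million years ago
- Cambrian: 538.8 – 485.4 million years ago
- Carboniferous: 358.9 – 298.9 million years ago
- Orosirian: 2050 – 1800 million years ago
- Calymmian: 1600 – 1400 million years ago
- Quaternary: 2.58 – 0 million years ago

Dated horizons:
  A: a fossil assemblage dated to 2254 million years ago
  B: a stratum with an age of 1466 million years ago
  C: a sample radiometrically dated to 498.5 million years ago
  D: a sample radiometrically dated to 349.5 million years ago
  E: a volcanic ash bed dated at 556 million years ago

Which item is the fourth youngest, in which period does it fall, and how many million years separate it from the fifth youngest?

Sorted youngest-first by Ma: D (349.5), C (498.5), E (556), B (1466), A (2254).
The fourth youngest is B at 1466 Ma, which lies in 1600–1400 Ma: the Calymmian.
The fifth youngest is A at 2254 Ma; separation = |1466 − 2254| = 788 Myr.

B, in the Calymmian; 788 million years to A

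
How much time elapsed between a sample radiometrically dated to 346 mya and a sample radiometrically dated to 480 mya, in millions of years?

480 − 346 = 134 million years.

134 million years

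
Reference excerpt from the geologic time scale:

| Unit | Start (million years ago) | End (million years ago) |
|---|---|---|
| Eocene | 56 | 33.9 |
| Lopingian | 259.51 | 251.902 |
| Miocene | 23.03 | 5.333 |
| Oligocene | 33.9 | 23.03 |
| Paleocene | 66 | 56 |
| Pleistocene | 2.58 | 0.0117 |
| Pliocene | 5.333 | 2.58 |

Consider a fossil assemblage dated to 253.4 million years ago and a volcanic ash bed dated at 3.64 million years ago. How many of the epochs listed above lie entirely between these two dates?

4

253.4 Ma sits inside the Lopingian (259.51–251.902) and 3.64 Ma inside the Pliocene (5.333–2.58); neither of those is wholly between the two dates.
The listed epochs lying completely between them are Paleocene, Eocene, Oligocene, Miocene — 4 in all.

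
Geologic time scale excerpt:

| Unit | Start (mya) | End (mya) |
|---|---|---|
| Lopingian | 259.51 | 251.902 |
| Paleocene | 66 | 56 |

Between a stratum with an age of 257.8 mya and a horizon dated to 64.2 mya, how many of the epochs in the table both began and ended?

Checking each listed span, none has both start < 257.8 Ma and end > 64.2 Ma — every epoch straddles one of the two dates or lies outside them — so the count is 0.

0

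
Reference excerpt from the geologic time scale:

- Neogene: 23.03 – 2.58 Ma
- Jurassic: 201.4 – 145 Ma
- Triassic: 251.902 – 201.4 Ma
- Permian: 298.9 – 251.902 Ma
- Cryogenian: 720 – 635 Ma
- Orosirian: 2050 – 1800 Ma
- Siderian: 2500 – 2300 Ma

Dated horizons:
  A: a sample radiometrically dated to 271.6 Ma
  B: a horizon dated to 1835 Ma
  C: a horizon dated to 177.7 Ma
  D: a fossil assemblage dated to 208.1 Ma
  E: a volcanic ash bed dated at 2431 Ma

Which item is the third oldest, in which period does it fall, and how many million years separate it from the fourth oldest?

Larger Ma means older, so oldest first: E 2431 > B 1835 > A 271.6 > D 208.1 > C 177.7.
Counting 3 along gives A (271.6 Ma); the excerpt puts that inside the Permian, 298.9–251.902 Ma.
Next in line is D (208.1 Ma), and 271.6 − 208.1 = 63.5 Myr.

A, in the Permian; 63.5 million years to D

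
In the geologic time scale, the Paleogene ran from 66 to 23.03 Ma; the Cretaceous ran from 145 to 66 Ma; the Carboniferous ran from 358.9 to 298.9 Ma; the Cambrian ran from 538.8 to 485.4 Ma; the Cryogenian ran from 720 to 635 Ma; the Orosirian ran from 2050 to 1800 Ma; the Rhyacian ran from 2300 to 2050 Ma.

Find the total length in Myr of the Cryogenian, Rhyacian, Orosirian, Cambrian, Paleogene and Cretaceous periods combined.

760.37 million years

Each duration: Cryogenian = 85; Rhyacian = 250; Orosirian = 250; Cambrian = 53.4; Paleogene = 42.97; Cretaceous = 79.
Sum: 85 + 250 + 250 + 53.4 + 42.97 + 79 = 760.37 Myr.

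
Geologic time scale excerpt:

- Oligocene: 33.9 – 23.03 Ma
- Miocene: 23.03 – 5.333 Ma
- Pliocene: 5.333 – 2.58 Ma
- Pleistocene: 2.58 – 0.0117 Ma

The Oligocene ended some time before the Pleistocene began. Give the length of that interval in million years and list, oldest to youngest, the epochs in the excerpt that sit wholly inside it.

End of Oligocene = 23.03 Ma; start of Pleistocene = 2.58 Ma.
Gap = 23.03 − 2.58 = 20.45 Myr.
Epochs wholly inside 23.03–2.58 Ma: Miocene (23.03–5.333), Pliocene (5.333–2.58).

20.45 million years; Miocene, Pliocene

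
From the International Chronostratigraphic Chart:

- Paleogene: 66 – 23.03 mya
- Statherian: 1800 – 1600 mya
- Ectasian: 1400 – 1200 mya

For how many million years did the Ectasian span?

1400 − 1200 = 200 million years.

200 million years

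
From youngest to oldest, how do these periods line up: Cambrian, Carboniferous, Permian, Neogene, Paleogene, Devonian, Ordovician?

Group by era (each group listed oldest first) — Paleozoic: Cambrian, Ordovician, Devonian, Carboniferous, Permian; Cenozoic: Paleogene, Neogene. The eras run Paleozoic → Mesozoic → Cenozoic. Concatenating the groups in that era order and then reversing gives youngest to oldest.

Neogene, Paleogene, Permian, Carboniferous, Devonian, Ordovician, Cambrian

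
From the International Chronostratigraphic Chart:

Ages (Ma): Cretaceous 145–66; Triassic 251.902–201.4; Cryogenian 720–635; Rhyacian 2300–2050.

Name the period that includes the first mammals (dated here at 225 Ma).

Triassic

225 Ma lies between 251.902 and 201.4 Ma, so it falls in the Triassic.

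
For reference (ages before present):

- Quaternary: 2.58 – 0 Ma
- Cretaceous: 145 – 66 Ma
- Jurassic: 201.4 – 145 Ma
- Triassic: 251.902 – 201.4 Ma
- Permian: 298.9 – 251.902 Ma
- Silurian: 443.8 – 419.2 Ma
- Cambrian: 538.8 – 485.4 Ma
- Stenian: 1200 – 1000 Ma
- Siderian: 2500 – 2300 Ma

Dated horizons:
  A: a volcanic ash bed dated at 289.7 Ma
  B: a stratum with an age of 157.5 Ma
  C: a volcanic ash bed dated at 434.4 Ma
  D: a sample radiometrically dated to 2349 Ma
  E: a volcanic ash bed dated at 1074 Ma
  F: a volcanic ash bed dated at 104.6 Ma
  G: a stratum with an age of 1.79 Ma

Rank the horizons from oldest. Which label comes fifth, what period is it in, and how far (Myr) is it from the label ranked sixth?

B, in the Jurassic; 52.9 million years to F

Larger Ma means older, so oldest first: D 2349 > E 1074 > C 434.4 > A 289.7 > B 157.5 > F 104.6 > G 1.79.
Counting 5 along gives B (157.5 Ma); the excerpt puts that inside the Jurassic, 201.4–145 Ma.
Next in line is F (104.6 Ma), and 157.5 − 104.6 = 52.9 Myr.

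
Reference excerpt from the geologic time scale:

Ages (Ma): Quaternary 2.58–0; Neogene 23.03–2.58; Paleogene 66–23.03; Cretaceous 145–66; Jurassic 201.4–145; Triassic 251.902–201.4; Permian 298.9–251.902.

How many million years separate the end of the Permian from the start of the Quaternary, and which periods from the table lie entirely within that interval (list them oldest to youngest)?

249.322 million years; Triassic, Jurassic, Cretaceous, Paleogene, Neogene

End of Permian = 251.902 Ma; start of Quaternary = 2.58 Ma.
Gap = 251.902 − 2.58 = 249.322 Myr.
Periods wholly inside 251.902–2.58 Ma: Triassic (251.902–201.4), Jurassic (201.4–145), Cretaceous (145–66), Paleogene (66–23.03), Neogene (23.03–2.58).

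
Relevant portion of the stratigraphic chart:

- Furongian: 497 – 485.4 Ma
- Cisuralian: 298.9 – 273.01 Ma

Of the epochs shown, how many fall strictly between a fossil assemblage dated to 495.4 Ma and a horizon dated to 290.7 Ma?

The older date is 495.4 Ma and the younger is 290.7 Ma.
No epoch both begins after 495.4 Ma and ends before 290.7 Ma, so the count is 0.

0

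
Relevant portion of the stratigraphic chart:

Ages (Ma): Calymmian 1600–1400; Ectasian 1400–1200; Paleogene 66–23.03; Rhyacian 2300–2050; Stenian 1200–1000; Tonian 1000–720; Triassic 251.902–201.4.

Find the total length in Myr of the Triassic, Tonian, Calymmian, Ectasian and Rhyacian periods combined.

Duration is start − end for each: (251.902 − 201.4) + (1000 − 720) + (1600 − 1400) + (1400 − 1200) + (2300 − 2050).
That is 50.502 + 280 + 200 + 200 + 250, which totals 980.502 million years.

980.502 million years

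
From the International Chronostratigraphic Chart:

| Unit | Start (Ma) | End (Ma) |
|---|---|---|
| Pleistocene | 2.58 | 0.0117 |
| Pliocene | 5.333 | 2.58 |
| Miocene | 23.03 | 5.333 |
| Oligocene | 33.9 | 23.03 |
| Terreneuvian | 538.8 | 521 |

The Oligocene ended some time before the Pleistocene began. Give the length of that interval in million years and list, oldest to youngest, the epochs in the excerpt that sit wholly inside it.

End of Oligocene = 23.03 Ma; start of Pleistocene = 2.58 Ma.
Gap = 23.03 − 2.58 = 20.45 Myr.
Epochs wholly inside 23.03–2.58 Ma: Miocene (23.03–5.333), Pliocene (5.333–2.58).

20.45 million years; Miocene, Pliocene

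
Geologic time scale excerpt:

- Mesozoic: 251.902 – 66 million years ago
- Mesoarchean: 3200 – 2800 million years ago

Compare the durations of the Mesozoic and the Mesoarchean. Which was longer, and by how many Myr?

Mesozoic: 251.902 − 66 = 185.902 Myr.
Mesoarchean: 3200 − 2800 = 400 Myr.
Difference: 400 − 185.902 = 214.098 Myr, so the Mesoarchean was longer.

Mesoarchean, by 214.098 million years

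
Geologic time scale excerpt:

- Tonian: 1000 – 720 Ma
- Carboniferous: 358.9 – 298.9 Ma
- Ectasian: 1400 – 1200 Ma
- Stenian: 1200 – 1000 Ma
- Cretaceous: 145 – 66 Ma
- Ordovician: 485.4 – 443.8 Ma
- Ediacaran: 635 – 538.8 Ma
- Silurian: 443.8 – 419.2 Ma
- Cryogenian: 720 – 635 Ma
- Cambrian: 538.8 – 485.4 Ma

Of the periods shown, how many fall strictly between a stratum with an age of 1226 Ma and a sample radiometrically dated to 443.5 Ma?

6

The older date is 1226 Ma and the younger is 443.5 Ma.
Periods with start < 1226 and end > 443.5 Ma: Stenian (1200–1000), Tonian (1000–720), Cryogenian (720–635), Ediacaran (635–538.8), Cambrian (538.8–485.4), Ordovician (485.4–443.8).
That is 6 complete periods.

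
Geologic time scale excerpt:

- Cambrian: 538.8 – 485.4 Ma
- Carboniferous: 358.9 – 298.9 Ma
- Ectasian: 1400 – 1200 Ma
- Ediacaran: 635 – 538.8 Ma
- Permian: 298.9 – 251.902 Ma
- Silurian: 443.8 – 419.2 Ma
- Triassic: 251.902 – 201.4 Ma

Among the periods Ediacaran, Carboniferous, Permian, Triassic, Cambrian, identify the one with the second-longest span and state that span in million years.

Carboniferous, 60 million years

Start − end for each: Ediacaran 635 − 538.8 = 96.2; Carboniferous 358.9 − 298.9 = 60; Permian 298.9 − 251.902 = 46.998; Triassic 251.902 − 201.4 = 50.502; Cambrian 538.8 − 485.4 = 53.4.
Ranking these from longest: Ediacaran > Carboniferous > Cambrian > Triassic > Permian.
Position 2 in that ranking is Carboniferous, which lasted 60 Myr.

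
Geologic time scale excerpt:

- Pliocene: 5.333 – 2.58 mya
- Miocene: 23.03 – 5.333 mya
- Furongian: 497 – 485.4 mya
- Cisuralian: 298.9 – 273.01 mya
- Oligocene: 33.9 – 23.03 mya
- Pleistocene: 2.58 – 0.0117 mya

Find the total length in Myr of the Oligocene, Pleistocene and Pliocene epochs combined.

16.1913 million years

Each duration: Oligocene = 10.87; Pleistocene = 2.5683; Pliocene = 2.753.
Sum: 10.87 + 2.5683 + 2.753 = 16.1913 Myr.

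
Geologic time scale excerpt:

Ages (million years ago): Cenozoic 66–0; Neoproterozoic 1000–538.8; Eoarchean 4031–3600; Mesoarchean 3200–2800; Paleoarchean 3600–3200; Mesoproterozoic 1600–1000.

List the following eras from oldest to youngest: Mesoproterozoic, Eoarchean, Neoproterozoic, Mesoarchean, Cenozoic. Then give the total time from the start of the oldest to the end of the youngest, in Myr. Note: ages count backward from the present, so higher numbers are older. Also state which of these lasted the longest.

Start ages (Ma): Eoarchean 4031, Mesoarchean 3200, Mesoproterozoic 1600, Neoproterozoic 1000, Cenozoic 66.
Ordered oldest to youngest: Eoarchean, Mesoarchean, Mesoproterozoic, Neoproterozoic, Cenozoic.
Span = 4031 − 0 = 4031 Myr.
Durations: Cenozoic 66, Eoarchean 431, Mesoarchean 400, Neoproterozoic 461.2, Mesoproterozoic 600 → longest is Mesoproterozoic (600 Myr).

Eoarchean → Mesoarchean → Mesoproterozoic → Neoproterozoic → Cenozoic; total span 4031 Myr; longest is Mesoproterozoic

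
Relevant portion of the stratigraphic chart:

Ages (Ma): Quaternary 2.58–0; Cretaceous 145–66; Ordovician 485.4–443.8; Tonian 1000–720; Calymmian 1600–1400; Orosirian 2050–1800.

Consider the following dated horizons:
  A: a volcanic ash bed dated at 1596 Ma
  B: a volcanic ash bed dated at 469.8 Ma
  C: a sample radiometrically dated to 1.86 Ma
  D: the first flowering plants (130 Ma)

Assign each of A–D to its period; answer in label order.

A — Calymmian; B — Ordovician; C — Quaternary; D — Cretaceous

Match each age against the start–end ranges in the excerpt: A = 1596 Ma → Calymmian (1600–1400); B = 469.8 Ma → Ordovician (485.4–443.8); C = 1.86 Ma → Quaternary (2.58–0); D = 130 Ma → Cretaceous (145–66).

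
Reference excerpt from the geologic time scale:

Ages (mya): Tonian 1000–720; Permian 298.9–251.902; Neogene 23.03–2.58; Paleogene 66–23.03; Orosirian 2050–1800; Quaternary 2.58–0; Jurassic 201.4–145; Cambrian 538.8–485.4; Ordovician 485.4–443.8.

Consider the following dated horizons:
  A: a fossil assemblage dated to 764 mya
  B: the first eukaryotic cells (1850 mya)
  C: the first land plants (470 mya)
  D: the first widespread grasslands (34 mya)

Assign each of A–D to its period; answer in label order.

Match each age against the start–end ranges in the excerpt: A = 764 Ma → Tonian (1000–720); B = 1850 Ma → Orosirian (2050–1800); C = 470 Ma → Ordovician (485.4–443.8); D = 34 Ma → Paleogene (66–23.03).

A — Tonian; B — Orosirian; C — Ordovician; D — Paleogene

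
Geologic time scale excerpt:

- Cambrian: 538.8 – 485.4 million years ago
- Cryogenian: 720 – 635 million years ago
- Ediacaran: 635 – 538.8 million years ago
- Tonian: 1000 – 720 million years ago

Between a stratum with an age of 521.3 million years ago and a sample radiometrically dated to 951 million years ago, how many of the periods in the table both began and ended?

2

951 Ma sits inside the Tonian (1000–720) and 521.3 Ma inside the Cambrian (538.8–485.4); neither of those is wholly between the two dates.
The listed periods lying completely between them are Cryogenian, Ediacaran — 2 in all.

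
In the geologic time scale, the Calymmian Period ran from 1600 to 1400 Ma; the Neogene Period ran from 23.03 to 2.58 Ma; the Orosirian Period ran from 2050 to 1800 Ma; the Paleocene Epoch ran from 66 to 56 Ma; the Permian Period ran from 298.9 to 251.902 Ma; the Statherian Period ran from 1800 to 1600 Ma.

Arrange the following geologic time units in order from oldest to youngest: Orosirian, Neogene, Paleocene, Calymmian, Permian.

The oldest of these is Orosirian (starts 2050 Ma) and the youngest is Neogene (ends 2.58 Ma).
In between, by decreasing start age: Calymmian (1600), Permian (298.9), Paleocene (66).

Orosirian → Calymmian → Permian → Paleocene → Neogene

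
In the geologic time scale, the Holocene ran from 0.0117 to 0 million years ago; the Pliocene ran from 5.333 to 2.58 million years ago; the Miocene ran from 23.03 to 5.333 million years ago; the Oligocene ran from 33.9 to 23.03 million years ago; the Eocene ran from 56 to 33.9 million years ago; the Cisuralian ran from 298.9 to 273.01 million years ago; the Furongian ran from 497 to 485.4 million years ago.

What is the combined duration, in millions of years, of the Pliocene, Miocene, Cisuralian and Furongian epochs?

57.94 million years

Duration is start − end for each: (5.333 − 2.58) + (23.03 − 5.333) + (298.9 − 273.01) + (497 − 485.4).
That is 2.753 + 17.697 + 25.89 + 11.6, which totals 57.94 million years.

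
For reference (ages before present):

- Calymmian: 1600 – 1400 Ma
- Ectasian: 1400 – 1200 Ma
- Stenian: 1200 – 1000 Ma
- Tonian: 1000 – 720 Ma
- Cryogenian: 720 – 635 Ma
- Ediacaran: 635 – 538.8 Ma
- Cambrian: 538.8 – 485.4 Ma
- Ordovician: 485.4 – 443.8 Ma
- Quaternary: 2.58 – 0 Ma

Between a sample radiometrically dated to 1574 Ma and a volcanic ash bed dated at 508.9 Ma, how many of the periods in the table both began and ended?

1574 Ma sits inside the Calymmian (1600–1400) and 508.9 Ma inside the Cambrian (538.8–485.4); neither of those is wholly between the two dates.
The listed periods lying completely between them are Ectasian, Stenian, Tonian, Cryogenian, Ediacaran — 5 in all.

5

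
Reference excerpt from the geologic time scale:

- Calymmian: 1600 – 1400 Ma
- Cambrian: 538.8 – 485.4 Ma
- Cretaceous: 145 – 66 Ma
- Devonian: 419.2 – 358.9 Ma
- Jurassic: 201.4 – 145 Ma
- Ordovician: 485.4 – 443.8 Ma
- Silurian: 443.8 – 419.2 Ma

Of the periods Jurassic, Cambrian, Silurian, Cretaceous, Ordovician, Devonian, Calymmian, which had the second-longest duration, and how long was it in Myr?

Cretaceous, 79 million years

Start − end for each: Jurassic 201.4 − 145 = 56.4; Cambrian 538.8 − 485.4 = 53.4; Silurian 443.8 − 419.2 = 24.6; Cretaceous 145 − 66 = 79; Ordovician 485.4 − 443.8 = 41.6; Devonian 419.2 − 358.9 = 60.3; Calymmian 1600 − 1400 = 200.
Ranking these from longest: Calymmian > Cretaceous > Devonian > Jurassic > Cambrian > Ordovician > Silurian.
Position 2 in that ranking is Cretaceous, which lasted 79 Myr.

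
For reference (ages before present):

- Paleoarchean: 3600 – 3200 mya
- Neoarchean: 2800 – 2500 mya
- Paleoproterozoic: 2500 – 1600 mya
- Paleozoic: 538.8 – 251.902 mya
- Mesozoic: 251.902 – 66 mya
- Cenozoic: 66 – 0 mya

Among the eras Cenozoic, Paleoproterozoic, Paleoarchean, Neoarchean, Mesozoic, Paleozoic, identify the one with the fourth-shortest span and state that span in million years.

Durations: Cenozoic 66; Paleoproterozoic 900; Paleoarchean 400; Neoarchean 300; Mesozoic 185.902; Paleozoic 286.898 Myr.
Sorted shortest-first: Cenozoic (66), Mesozoic (185.902), Paleozoic (286.898), Neoarchean (300), Paleoarchean (400), Paleoproterozoic (900).
The fourth shortest is Neoarchean at 300 Myr.

Neoarchean, 300 million years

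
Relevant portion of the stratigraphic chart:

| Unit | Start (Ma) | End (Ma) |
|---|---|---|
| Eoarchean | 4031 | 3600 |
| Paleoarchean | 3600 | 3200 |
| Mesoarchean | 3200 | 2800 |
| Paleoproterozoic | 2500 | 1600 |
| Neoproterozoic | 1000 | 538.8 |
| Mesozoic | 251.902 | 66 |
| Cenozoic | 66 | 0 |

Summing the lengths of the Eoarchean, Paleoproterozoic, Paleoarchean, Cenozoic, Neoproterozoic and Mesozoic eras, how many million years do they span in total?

Each duration: Eoarchean = 431; Paleoproterozoic = 900; Paleoarchean = 400; Cenozoic = 66; Neoproterozoic = 461.2; Mesozoic = 185.902.
Sum: 431 + 900 + 400 + 66 + 461.2 + 185.902 = 2444.102 Myr.

2444.102 million years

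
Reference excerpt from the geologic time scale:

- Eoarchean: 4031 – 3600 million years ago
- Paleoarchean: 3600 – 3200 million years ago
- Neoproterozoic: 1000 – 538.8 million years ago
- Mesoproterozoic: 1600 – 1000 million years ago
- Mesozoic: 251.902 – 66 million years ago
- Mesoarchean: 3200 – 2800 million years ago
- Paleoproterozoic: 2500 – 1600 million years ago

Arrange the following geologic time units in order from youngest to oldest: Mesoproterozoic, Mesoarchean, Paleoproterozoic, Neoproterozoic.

Neoproterozoic, Mesoproterozoic, Paleoproterozoic, Mesoarchean

The oldest of these is Mesoarchean (starts 3200 Ma) and the youngest is Neoproterozoic (ends 538.8 Ma).
In between, by decreasing start age: Paleoproterozoic (2500), Mesoproterozoic (1600).
Listing youngest first means reversing that sequence.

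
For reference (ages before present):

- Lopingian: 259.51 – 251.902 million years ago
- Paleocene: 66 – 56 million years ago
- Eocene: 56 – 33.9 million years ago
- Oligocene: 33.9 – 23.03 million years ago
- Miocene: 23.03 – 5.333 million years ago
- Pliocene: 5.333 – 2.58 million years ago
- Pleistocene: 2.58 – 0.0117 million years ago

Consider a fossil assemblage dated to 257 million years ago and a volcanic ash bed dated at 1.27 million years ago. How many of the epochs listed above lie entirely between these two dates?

5

257 Ma sits inside the Lopingian (259.51–251.902) and 1.27 Ma inside the Pleistocene (2.58–0.0117); neither of those is wholly between the two dates.
The listed epochs lying completely between them are Paleocene, Eocene, Oligocene, Miocene, Pliocene — 5 in all.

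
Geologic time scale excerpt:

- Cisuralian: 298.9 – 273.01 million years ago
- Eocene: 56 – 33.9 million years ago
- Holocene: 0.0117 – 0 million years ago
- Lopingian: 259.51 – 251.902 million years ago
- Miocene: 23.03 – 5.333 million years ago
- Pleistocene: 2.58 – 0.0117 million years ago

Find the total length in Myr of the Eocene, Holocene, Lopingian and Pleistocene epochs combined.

32.288 million years

Each duration: Eocene = 22.1; Holocene = 0.0117; Lopingian = 7.608; Pleistocene = 2.5683.
Sum: 22.1 + 0.0117 + 7.608 + 2.5683 = 32.288 Myr.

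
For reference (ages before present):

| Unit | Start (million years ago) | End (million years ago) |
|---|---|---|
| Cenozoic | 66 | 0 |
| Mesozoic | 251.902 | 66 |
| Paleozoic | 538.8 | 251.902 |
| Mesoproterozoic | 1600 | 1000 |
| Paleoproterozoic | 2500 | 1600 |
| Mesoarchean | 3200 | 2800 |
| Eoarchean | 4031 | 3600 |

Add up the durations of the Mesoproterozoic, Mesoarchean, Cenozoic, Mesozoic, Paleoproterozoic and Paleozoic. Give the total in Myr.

2438.8 million years

Duration is start − end for each: (1600 − 1000) + (3200 − 2800) + (66 − 0) + (251.902 − 66) + (2500 − 1600) + (538.8 − 251.902).
That is 600 + 400 + 66 + 185.902 + 900 + 286.898, which totals 2438.8 million years.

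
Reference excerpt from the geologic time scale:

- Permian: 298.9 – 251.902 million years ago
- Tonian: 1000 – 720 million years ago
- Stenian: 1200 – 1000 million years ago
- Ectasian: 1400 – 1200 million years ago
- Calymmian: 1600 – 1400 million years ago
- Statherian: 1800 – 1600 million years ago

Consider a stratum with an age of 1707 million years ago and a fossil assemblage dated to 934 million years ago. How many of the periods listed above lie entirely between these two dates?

The older date is 1707 Ma and the younger is 934 Ma.
Periods with start < 1707 and end > 934 Ma: Calymmian (1600–1400), Ectasian (1400–1200), Stenian (1200–1000).
That is 3 complete periods.

3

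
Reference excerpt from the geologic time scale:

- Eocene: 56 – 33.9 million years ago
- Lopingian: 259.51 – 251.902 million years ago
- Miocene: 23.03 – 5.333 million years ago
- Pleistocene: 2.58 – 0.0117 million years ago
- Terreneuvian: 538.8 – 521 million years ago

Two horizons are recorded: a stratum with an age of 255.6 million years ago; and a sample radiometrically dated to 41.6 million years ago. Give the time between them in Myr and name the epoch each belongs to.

Elapsed time: 255.6 − 41.6 = 214 Myr.
255.6 Ma lies within 259.51–251.902 Ma: Lopingian.
41.6 Ma lies within 56–33.9 Ma: Eocene.

214 million years apart; the first in the Lopingian, the second in the Eocene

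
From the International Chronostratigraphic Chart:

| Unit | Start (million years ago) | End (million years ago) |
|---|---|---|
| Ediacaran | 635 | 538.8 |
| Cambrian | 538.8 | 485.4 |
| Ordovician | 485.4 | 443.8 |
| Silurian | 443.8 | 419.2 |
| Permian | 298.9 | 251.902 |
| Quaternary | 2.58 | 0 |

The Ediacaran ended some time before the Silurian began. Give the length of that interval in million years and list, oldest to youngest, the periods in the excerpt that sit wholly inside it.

The Ediacaran closes at 538.8 Ma and the Silurian opens at 443.8 Ma, so the interval is 538.8 − 443.8 = 95 Myr.
A period fits inside if it starts at or after 538.8 Ma and ends at or before 443.8 Ma; oldest first that gives Cambrian, Ordovician.

95 million years; Cambrian, Ordovician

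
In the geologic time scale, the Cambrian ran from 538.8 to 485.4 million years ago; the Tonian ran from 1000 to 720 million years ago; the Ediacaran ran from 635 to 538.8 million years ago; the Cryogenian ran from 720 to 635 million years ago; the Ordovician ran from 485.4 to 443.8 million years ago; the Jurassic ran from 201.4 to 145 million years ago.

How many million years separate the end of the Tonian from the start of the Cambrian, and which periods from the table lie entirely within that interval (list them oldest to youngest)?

181.2 million years; Cryogenian, Ediacaran

The Tonian closes at 720 Ma and the Cambrian opens at 538.8 Ma, so the interval is 720 − 538.8 = 181.2 Myr.
A period fits inside if it starts at or after 720 Ma and ends at or before 538.8 Ma; oldest first that gives Cryogenian, Ediacaran.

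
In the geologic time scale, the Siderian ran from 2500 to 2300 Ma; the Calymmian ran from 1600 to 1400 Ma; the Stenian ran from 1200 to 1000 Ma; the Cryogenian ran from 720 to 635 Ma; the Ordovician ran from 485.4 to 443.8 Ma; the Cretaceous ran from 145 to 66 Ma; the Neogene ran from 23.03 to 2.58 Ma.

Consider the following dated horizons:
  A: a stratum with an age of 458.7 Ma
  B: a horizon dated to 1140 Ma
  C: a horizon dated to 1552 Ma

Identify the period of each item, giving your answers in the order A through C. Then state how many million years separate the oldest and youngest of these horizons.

A: 458.7 Ma lies in 485.4–443.8 Ma, so Ordovician.
B: 1140 Ma lies in 1200–1000 Ma, so Stenian.
C: 1552 Ma lies in 1600–1400 Ma, so Calymmian.
Oldest = 1552 Ma, youngest = 458.7 Ma → span 1093.3 Myr.

A — Ordovician; B — Stenian; C — Calymmian; span 1093.3 million years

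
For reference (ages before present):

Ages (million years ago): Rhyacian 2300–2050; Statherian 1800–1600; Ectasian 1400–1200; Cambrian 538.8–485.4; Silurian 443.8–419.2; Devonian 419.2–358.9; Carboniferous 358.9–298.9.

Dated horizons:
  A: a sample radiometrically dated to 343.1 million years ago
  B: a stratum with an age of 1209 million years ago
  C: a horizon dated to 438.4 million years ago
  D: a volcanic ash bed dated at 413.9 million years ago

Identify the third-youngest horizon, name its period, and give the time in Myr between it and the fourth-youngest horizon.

Smaller Ma means younger, so youngest first: A 343.1 < D 413.9 < C 438.4 < B 1209.
Counting 3 along gives C (438.4 Ma); the excerpt puts that inside the Silurian, 443.8–419.2 Ma.
Next in line is B (1209 Ma), and 1209 − 438.4 = 770.6 Myr.

C, in the Silurian; 770.6 million years to B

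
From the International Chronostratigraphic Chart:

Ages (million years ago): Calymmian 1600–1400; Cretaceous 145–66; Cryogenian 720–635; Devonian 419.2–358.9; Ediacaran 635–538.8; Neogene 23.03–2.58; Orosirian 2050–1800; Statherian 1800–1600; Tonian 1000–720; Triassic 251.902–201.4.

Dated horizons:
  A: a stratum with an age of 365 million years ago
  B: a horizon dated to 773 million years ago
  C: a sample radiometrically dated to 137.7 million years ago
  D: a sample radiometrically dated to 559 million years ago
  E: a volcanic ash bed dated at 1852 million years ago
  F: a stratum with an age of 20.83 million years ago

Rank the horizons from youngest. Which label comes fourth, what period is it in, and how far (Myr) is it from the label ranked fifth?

D, in the Ediacaran; 214 million years to B

Smaller Ma means younger, so youngest first: F 20.83 < C 137.7 < A 365 < D 559 < B 773 < E 1852.
Counting 4 along gives D (559 Ma); the excerpt puts that inside the Ediacaran, 635–538.8 Ma.
Next in line is B (773 Ma), and 773 − 559 = 214 Myr.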